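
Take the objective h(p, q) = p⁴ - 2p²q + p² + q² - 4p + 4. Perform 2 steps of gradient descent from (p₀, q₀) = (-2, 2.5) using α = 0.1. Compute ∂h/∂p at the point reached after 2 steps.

-6.528

∇h = (4p³ - 4pq + 2p - 4, -2p² + 2q)
(p₁, q₁) = (-2, 2.5) − 0.1·(-20, -3) = (0, 2.8)
(p₂, q₂) = (0, 2.8) − 0.1·(-4, 5.6) = (0.4, 2.24)
∂h/∂p at (0.4, 2.24) = -6.528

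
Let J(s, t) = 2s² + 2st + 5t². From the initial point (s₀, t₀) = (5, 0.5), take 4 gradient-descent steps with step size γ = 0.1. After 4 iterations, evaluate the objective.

∇J = (4s + 2t, 2s + 10t)
Step 1: at (5, 0.5), ∇J = (21, 15) → (5, 0.5) − 0.1·(21, 15) = (2.9, -1)
Step 2: at (2.9, -1), ∇J = (9.6, -4.2) → (2.9, -1) − 0.1·(9.6, -4.2) = (1.94, -0.58)
Step 3: at (1.94, -0.58), ∇J = (6.6, -1.92) → (1.94, -0.58) − 0.1·(6.6, -1.92) = (1.28, -0.388)
Step 4: at (1.28, -0.388), ∇J = (4.344, -1.32) → (1.28, -0.388) − 0.1·(4.344, -1.32) = (0.8456, -0.256)
J(0.8456, -0.256) = 1.32481152

1.32481152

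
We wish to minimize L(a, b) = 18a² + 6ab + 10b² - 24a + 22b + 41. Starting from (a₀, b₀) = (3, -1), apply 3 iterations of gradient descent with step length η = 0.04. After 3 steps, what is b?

∇L = (36a + 6b - 24, 6a + 20b + 22)
Step 1: at (3, -1), ∇L = (78, 20) → (3, -1) − 0.04·(78, 20) = (-0.12, -1.8)
Step 2: at (-0.12, -1.8), ∇L = (-39.12, -14.72) → (-0.12, -1.8) − 0.04·(-39.12, -14.72) = (1.4448, -1.2112)
Step 3: at (1.4448, -1.2112), ∇L = (20.7456, 6.4448) → (1.4448, -1.2112) − 0.04·(20.7456, 6.4448) = (0.614976, -1.468992)
b = -1.468992

-1.468992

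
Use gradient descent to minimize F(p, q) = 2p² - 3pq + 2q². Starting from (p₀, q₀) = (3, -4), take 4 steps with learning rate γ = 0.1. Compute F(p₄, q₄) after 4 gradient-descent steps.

0.11324286

∇F = (4p - 3q, -3p + 4q)
Step 1: at (3, -4), ∇F = (24, -25) → (3, -4) − 0.1·(24, -25) = (0.6, -1.5)
Step 2: at (0.6, -1.5), ∇F = (6.9, -7.8) → (0.6, -1.5) − 0.1·(6.9, -7.8) = (-0.09, -0.72)
Step 3: at (-0.09, -0.72), ∇F = (1.8, -2.61) → (-0.09, -0.72) − 0.1·(1.8, -2.61) = (-0.27, -0.459)
Step 4: at (-0.27, -0.459), ∇F = (0.297, -1.026) → (-0.27, -0.459) − 0.1·(0.297, -1.026) = (-0.2997, -0.3564)
F(-0.2997, -0.3564) = 0.11324286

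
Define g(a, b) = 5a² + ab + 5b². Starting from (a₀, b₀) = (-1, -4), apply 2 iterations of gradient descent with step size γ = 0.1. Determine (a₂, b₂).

(-0.01, -0.04)

∇g = (10a + b, a + 10b)
Step 1: at (-1, -4), ∇g = (-14, -41) → (-1, -4) − 0.1·(-14, -41) = (0.4, 0.1)
Step 2: at (0.4, 0.1), ∇g = (4.1, 1.4) → (0.4, 0.1) − 0.1·(4.1, 1.4) = (-0.01, -0.04)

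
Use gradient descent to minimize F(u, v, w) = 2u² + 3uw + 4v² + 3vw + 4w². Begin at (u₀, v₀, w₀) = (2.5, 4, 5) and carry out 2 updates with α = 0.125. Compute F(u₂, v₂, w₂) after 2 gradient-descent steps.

∇F = (4u + 3w, 8v + 3w, 3u + 3v + 8w)
(u₁, v₁, w₁) = (2.5, 4, 5) − 0.125·(25, 47, 59.5) = (-0.625, -1.875, -2.4375)
(u₂, v₂, w₂) = (-0.625, -1.875, -2.4375) − 0.125·(-9.8125, -22.3125, -27) = (0.6015625, 0.9140625, 0.9375)
F(0.6015625, 0.9140625, 0.9375) = 11.8441162109375

11.8441162109375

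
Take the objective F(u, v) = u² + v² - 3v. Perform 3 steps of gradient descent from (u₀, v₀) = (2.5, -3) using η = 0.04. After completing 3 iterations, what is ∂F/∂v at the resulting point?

∇F = (2u, 2v - 3)
(u₁, v₁) = (2.5, -3) − 0.04·(5, -9) = (2.3, -2.64)
(u₂, v₂) = (2.3, -2.64) − 0.04·(4.6, -8.28) = (2.116, -2.3088)
(u₃, v₃) = (2.116, -2.3088) − 0.04·(4.232, -7.6176) = (1.94672, -2.004096)
∂F/∂v at (1.94672, -2.004096) = -7.008192

-7.008192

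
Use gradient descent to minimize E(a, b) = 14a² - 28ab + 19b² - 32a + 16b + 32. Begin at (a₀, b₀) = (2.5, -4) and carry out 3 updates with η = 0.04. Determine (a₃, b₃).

(-7.070432, 10.100352)

∇E = (28a - 28b - 32, -28a + 38b + 16)
Step 1: at (2.5, -4), ∇E = (150, -206) → (2.5, -4) − 0.04·(150, -206) = (-3.5, 4.24)
Step 2: at (-3.5, 4.24), ∇E = (-248.72, 275.12) → (-3.5, 4.24) − 0.04·(-248.72, 275.12) = (6.4488, -6.7648)
Step 3: at (6.4488, -6.7648), ∇E = (337.9808, -421.6288) → (6.4488, -6.7648) − 0.04·(337.9808, -421.6288) = (-7.070432, 10.100352)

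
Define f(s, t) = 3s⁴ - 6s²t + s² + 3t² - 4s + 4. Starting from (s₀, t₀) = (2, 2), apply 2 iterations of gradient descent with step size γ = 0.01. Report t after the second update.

∇f = (12s³ - 12st + 2s - 4, -6s² + 6t)
(s₁, t₁) = (2, 2) − 0.01·(48, -12) = (1.52, 2.12)
(s₂, t₂) = (1.52, 2.12) − 0.01·(2.512896, -1.1424) = (1.49487104, 2.131424)
t = 2.131424

2.131424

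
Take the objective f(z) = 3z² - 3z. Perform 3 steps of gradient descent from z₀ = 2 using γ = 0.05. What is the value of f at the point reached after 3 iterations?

0.04413075

f′(z) = 6z - 3
Step 1: f′(2) = 9; z₁ = 2 − 0.05·9 = 1.55
Step 2: f′(1.55) = 6.3; z₂ = 1.55 − 0.05·6.3 = 1.235
Step 3: f′(1.235) = 4.41; z₃ = 1.235 − 0.05·4.41 = 1.0145
f(1.0145) = 0.04413075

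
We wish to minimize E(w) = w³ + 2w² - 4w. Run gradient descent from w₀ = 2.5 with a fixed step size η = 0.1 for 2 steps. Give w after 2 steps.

0.4148125

E′(w) = 3w² + 4w - 4
w₁ = 2.5 − 0.1·24.75 = 0.025
w₂ = 0.025 − 0.1·(-3.898125) = 0.4148125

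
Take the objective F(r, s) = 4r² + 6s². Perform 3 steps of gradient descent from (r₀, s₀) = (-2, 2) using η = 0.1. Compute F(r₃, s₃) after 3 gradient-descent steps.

0.00256

∇F = (8r, 12s)
(r₁, s₁) = (-2, 2) − 0.1·(-16, 24) = (-0.4, -0.4)
(r₂, s₂) = (-0.4, -0.4) − 0.1·(-3.2, -4.8) = (-0.08, 0.08)
(r₃, s₃) = (-0.08, 0.08) − 0.1·(-0.64, 0.96) = (-0.016, -0.016)
F(-0.016, -0.016) = 0.00256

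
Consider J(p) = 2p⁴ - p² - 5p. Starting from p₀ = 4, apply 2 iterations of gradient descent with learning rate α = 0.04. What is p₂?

J′(p) = 8p³ - 2p - 5
Step 1: J′(4) = 499; p₁ = 4 − 0.04·499 = -15.96
Step 2: J′(-15.96) = -32495.933888; p₂ = -15.96 − 0.04·(-32495.933888) = 1283.87735552

1283.87735552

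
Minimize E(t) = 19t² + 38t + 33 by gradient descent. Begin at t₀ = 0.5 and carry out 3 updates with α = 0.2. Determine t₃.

E′(t) = 38t + 38
t₁ = 0.5 − 0.2·57 = -10.9
t₂ = -10.9 − 0.2·(-376.2) = 64.34
t₃ = 64.34 − 0.2·2482.92 = -432.244

-432.244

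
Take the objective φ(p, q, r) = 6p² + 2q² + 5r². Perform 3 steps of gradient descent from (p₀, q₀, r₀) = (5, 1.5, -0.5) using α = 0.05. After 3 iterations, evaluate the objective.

1.81357925

∇φ = (12p, 4q, 10r)
(p₁, q₁, r₁) = (5, 1.5, -0.5) − 0.05·(60, 6, -5) = (2, 1.2, -0.25)
(p₂, q₂, r₂) = (2, 1.2, -0.25) − 0.05·(24, 4.8, -2.5) = (0.8, 0.96, -0.125)
(p₃, q₃, r₃) = (0.8, 0.96, -0.125) − 0.05·(9.6, 3.84, -1.25) = (0.32, 0.768, -0.0625)
φ(0.32, 0.768, -0.0625) = 1.81357925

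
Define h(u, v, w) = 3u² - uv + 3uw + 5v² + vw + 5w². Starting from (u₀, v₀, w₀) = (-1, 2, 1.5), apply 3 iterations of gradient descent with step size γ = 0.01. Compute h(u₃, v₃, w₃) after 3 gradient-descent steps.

∇h = (6u - v + 3w, -u + 10v + w, 3u + v + 10w)
Step 1: at (-1, 2, 1.5), ∇h = (-3.5, 22.5, 14) → (-1, 2, 1.5) − 0.01·(-3.5, 22.5, 14) = (-0.965, 1.775, 1.36)
Step 2: at (-0.965, 1.775, 1.36), ∇h = (-3.485, 20.075, 12.48) → (-0.965, 1.775, 1.36) − 0.01·(-3.485, 20.075, 12.48) = (-0.93015, 1.57425, 1.2352)
Step 3: at (-0.93015, 1.57425, 1.2352), ∇h = (-3.44955, 17.90785, 11.1358) → (-0.93015, 1.57425, 1.2352) − 0.01·(-3.44955, 17.90785, 11.1358) = (-0.8956545, 1.3951715, 1.123842)
h(-0.8956545, 1.3951715, 1.123842) = 18.25203425437475

18.25203425437475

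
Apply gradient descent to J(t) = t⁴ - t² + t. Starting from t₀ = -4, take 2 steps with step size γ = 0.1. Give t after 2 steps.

-3523.1572

J′(t) = 4t³ - 2t + 1
t₁ = -4 − 0.1·(-247) = 20.7
t₂ = 20.7 − 0.1·35438.572 = -3523.1572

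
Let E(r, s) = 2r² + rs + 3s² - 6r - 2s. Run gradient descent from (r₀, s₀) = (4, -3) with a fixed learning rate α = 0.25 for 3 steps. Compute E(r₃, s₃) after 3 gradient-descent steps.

-3.9697265625

∇E = (4r + s - 6, r + 6s - 2)
(r₁, s₁) = (4, -3) − 0.25·(7, -16) = (2.25, 1)
(r₂, s₂) = (2.25, 1) − 0.25·(4, 6.25) = (1.25, -0.5625)
(r₃, s₃) = (1.25, -0.5625) − 0.25·(-1.5625, -4.125) = (1.640625, 0.46875)
E(1.640625, 0.46875) = -3.9697265625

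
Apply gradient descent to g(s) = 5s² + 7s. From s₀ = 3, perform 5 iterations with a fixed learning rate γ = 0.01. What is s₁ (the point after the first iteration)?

g′(s) = 10s + 7
s₁ = 3 − 0.01·37 = 2.63

2.63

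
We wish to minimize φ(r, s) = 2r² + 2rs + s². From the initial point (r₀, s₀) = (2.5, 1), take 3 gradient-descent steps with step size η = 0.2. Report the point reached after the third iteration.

∇φ = (4r + 2s, 2r + 2s)
Step 1: at (2.5, 1), ∇φ = (12, 7) → (2.5, 1) − 0.2·(12, 7) = (0.1, -0.4)
Step 2: at (0.1, -0.4), ∇φ = (-0.4, -0.6) → (0.1, -0.4) − 0.2·(-0.4, -0.6) = (0.18, -0.28)
Step 3: at (0.18, -0.28), ∇φ = (0.16, -0.2) → (0.18, -0.28) − 0.2·(0.16, -0.2) = (0.148, -0.24)

(0.148, -0.24)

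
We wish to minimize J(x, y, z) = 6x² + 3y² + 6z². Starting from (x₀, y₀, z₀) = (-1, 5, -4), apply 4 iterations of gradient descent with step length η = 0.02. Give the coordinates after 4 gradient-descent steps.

∇J = (12x, 6y, 12z)
(x₁, y₁, z₁) = (-1, 5, -4) − 0.02·(-12, 30, -48) = (-0.76, 4.4, -3.04)
(x₂, y₂, z₂) = (-0.76, 4.4, -3.04) − 0.02·(-9.12, 26.4, -36.48) = (-0.5776, 3.872, -2.3104)
(x₃, y₃, z₃) = (-0.5776, 3.872, -2.3104) − 0.02·(-6.9312, 23.232, -27.7248) = (-0.438976, 3.40736, -1.755904)
(x₄, y₄, z₄) = (-0.438976, 3.40736, -1.755904) − 0.02·(-5.267712, 20.44416, -21.070848) = (-0.33362176, 2.9984768, -1.33448704)

(-0.33362176, 2.9984768, -1.33448704)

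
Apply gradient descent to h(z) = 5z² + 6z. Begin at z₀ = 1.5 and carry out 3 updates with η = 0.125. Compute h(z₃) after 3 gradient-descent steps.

h′(z) = 10z + 6
Step 1: h′(1.5) = 21; z₁ = 1.5 − 0.125·21 = -1.125
Step 2: h′(-1.125) = -5.25; z₂ = -1.125 − 0.125·(-5.25) = -0.46875
Step 3: h′(-0.46875) = 1.3125; z₃ = -0.46875 − 0.125·1.3125 = -0.6328125
h(-0.6328125) = -1.79461669921875

-1.79461669921875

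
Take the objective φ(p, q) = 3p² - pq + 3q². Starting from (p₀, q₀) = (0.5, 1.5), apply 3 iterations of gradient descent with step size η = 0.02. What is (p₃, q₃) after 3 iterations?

(0.410972, 1.047028)

∇φ = (6p - q, -p + 6q)
(p₁, q₁) = (0.5, 1.5) − 0.02·(1.5, 8.5) = (0.47, 1.33)
(p₂, q₂) = (0.47, 1.33) − 0.02·(1.49, 7.51) = (0.4402, 1.1798)
(p₃, q₃) = (0.4402, 1.1798) − 0.02·(1.4614, 6.6386) = (0.410972, 1.047028)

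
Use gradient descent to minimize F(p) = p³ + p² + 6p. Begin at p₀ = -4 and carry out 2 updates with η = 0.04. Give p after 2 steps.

F′(p) = 3p² + 2p + 6
p₁ = -4 − 0.04·46 = -5.84
p₂ = -5.84 − 0.04·96.6368 = -9.705472

-9.705472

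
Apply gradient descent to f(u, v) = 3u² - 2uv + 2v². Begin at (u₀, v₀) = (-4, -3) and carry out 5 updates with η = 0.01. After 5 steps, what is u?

∇f = (6u - 2v, -2u + 4v)
(u₁, v₁) = (-4, -3) − 0.01·(-18, -4) = (-3.82, -2.96)
(u₂, v₂) = (-3.82, -2.96) − 0.01·(-17, -4.2) = (-3.65, -2.918)
(u₃, v₃) = (-3.65, -2.918) − 0.01·(-16.064, -4.372) = (-3.48936, -2.87428)
(u₄, v₄) = (-3.48936, -2.87428) − 0.01·(-15.1876, -4.5184) = (-3.337484, -2.829096)
(u₅, v₅) = (-3.337484, -2.829096) − 0.01·(-14.366712, -4.641416) = (-3.19381688, -2.78268184)
u = -3.19381688

-3.19381688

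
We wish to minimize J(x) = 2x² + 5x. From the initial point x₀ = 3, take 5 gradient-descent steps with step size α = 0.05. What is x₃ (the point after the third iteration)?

J′(x) = 4x + 5
Step 1: J′(3) = 17; x₁ = 3 − 0.05·17 = 2.15
Step 2: J′(2.15) = 13.6; x₂ = 2.15 − 0.05·13.6 = 1.47
Step 3: J′(1.47) = 10.88; x₃ = 1.47 − 0.05·10.88 = 0.926

0.926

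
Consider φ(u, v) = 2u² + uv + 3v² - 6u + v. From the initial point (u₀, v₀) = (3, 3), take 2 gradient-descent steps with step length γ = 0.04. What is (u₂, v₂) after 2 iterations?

(2.3728, 1.4656)

∇φ = (4u + v - 6, u + 6v + 1)
Step 1: at (3, 3), ∇φ = (9, 22) → (3, 3) − 0.04·(9, 22) = (2.64, 2.12)
Step 2: at (2.64, 2.12), ∇φ = (6.68, 16.36) → (2.64, 2.12) − 0.04·(6.68, 16.36) = (2.3728, 1.4656)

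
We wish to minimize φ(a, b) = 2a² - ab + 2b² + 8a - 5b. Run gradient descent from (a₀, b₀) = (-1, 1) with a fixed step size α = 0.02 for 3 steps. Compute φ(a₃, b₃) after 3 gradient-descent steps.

∇φ = (4a - b + 8, -a + 4b - 5)
Step 1: at (-1, 1), ∇φ = (3, 0) → (-1, 1) − 0.02·(3, 0) = (-1.06, 1)
Step 2: at (-1.06, 1), ∇φ = (2.76, 0.06) → (-1.06, 1) − 0.02·(2.76, 0.06) = (-1.1152, 0.9988)
Step 3: at (-1.1152, 0.9988), ∇φ = (2.5404, 0.1104) → (-1.1152, 0.9988) − 0.02·(2.5404, 0.1104) = (-1.166008, 0.996592)
φ(-1.166008, 0.996592) = -8.443449214208

-8.443449214208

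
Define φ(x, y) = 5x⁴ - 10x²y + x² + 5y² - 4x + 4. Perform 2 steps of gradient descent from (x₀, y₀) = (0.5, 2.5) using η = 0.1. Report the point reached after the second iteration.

∇φ = (20x³ - 20xy + 2x - 4, -10x² + 10y)
Step 1: at (0.5, 2.5), ∇φ = (-25.5, 22.5) → (0.5, 2.5) − 0.1·(-25.5, 22.5) = (3.05, 0.25)
Step 2: at (3.05, 0.25), ∇φ = (554.3025, -90.525) → (3.05, 0.25) − 0.1·(554.3025, -90.525) = (-52.38025, 9.3025)

(-52.38025, 9.3025)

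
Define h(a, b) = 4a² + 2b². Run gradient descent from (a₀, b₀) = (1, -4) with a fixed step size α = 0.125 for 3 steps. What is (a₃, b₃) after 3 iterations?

∇h = (8a, 4b)
(a₁, b₁) = (1, -4) − 0.125·(8, -16) = (0, -2)
(a₂, b₂) = (0, -2) − 0.125·(0, -8) = (0, -1)
(a₃, b₃) = (0, -1) − 0.125·(0, -4) = (0, -0.5)

(0, -0.5)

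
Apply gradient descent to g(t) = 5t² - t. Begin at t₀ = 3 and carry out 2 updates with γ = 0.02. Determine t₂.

g′(t) = 10t - 1
t₁ = 3 − 0.02·29 = 2.42
t₂ = 2.42 − 0.02·23.2 = 1.956

1.956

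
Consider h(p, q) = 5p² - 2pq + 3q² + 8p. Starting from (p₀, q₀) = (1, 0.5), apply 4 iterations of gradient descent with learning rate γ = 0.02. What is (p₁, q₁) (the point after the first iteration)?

(0.66, 0.48)

∇h = (10p - 2q + 8, -2p + 6q)
(p₁, q₁) = (1, 0.5) − 0.02·(17, 1) = (0.66, 0.48)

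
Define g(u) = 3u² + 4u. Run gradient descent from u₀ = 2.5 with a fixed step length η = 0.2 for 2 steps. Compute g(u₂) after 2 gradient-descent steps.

g′(u) = 6u + 4
u₁ = 2.5 − 0.2·19 = -1.3
u₂ = -1.3 − 0.2·(-3.8) = -0.54
g(-0.54) = -1.2852

-1.2852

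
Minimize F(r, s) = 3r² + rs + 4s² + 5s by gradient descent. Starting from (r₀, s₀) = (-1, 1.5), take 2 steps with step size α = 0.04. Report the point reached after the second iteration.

(-0.6576, 0.4176)

∇F = (6r + s, r + 8s + 5)
Step 1: at (-1, 1.5), ∇F = (-4.5, 16) → (-1, 1.5) − 0.04·(-4.5, 16) = (-0.82, 0.86)
Step 2: at (-0.82, 0.86), ∇F = (-4.06, 11.06) → (-0.82, 0.86) − 0.04·(-4.06, 11.06) = (-0.6576, 0.4176)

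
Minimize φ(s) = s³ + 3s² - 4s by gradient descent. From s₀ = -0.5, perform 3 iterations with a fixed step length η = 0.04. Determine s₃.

φ′(s) = 3s² + 6s - 4
Step 1: φ′(-0.5) = -6.25; s₁ = -0.5 − 0.04·(-6.25) = -0.25
Step 2: φ′(-0.25) = -5.3125; s₂ = -0.25 − 0.04·(-5.3125) = -0.0375
Step 3: φ′(-0.0375) = -4.22078125; s₃ = -0.0375 − 0.04·(-4.22078125) = 0.13133125

0.13133125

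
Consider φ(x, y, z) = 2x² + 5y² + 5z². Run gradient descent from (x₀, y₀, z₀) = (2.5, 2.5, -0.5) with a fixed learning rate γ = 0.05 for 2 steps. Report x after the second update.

1.6

∇φ = (4x, 10y, 10z)
Step 1: at (2.5, 2.5, -0.5), ∇φ = (10, 25, -5) → (2.5, 2.5, -0.5) − 0.05·(10, 25, -5) = (2, 1.25, -0.25)
Step 2: at (2, 1.25, -0.25), ∇φ = (8, 12.5, -2.5) → (2, 1.25, -0.25) − 0.05·(8, 12.5, -2.5) = (1.6, 0.625, -0.125)
x = 1.6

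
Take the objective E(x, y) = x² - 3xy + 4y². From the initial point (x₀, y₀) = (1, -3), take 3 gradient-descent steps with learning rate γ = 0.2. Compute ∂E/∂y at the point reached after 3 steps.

∇E = (2x - 3y, -3x + 8y)
Step 1: at (1, -3), ∇E = (11, -27) → (1, -3) − 0.2·(11, -27) = (-1.2, 2.4)
Step 2: at (-1.2, 2.4), ∇E = (-9.6, 22.8) → (-1.2, 2.4) − 0.2·(-9.6, 22.8) = (0.72, -2.16)
Step 3: at (0.72, -2.16), ∇E = (7.92, -19.44) → (0.72, -2.16) − 0.2·(7.92, -19.44) = (-0.864, 1.728)
∂E/∂y at (-0.864, 1.728) = 16.416

16.416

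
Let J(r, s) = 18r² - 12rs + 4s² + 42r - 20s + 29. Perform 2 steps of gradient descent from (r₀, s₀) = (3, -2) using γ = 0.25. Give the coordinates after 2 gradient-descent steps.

(361.5, -132.5)

∇J = (36r - 12s + 42, -12r + 8s - 20)
(r₁, s₁) = (3, -2) − 0.25·(174, -72) = (-40.5, 16)
(r₂, s₂) = (-40.5, 16) − 0.25·(-1608, 594) = (361.5, -132.5)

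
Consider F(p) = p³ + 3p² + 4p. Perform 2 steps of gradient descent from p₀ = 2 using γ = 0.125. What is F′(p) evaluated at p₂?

F′(p) = 3p² + 6p + 4
Step 1: F′(2) = 28; p₁ = 2 − 0.125·28 = -1.5
Step 2: F′(-1.5) = 1.75; p₂ = -1.5 − 0.125·1.75 = -1.71875
F′(p) at (-1.71875) = 2.5498046875

2.5498046875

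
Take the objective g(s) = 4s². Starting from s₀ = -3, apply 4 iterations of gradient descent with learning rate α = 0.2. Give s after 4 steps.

g′(s) = 8s
Step 1: g′(-3) = -24; s₁ = -3 − 0.2·(-24) = 1.8
Step 2: g′(1.8) = 14.4; s₂ = 1.8 − 0.2·14.4 = -1.08
Step 3: g′(-1.08) = -8.64; s₃ = -1.08 − 0.2·(-8.64) = 0.648
Step 4: g′(0.648) = 5.184; s₄ = 0.648 − 0.2·5.184 = -0.3888

-0.3888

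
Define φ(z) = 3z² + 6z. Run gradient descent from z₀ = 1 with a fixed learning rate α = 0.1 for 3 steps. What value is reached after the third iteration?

φ′(z) = 6z + 6
z₁ = 1 − 0.1·12 = -0.2
z₂ = -0.2 − 0.1·4.8 = -0.68
z₃ = -0.68 − 0.1·1.92 = -0.872

-0.872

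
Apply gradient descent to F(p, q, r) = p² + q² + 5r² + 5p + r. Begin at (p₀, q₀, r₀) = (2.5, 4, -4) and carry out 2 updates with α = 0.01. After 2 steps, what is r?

-3.259

∇F = (2p + 5, 2q, 10r + 1)
Step 1: at (2.5, 4, -4), ∇F = (10, 8, -39) → (2.5, 4, -4) − 0.01·(10, 8, -39) = (2.4, 3.92, -3.61)
Step 2: at (2.4, 3.92, -3.61), ∇F = (9.8, 7.84, -35.1) → (2.4, 3.92, -3.61) − 0.01·(9.8, 7.84, -35.1) = (2.302, 3.8416, -3.259)
r = -3.259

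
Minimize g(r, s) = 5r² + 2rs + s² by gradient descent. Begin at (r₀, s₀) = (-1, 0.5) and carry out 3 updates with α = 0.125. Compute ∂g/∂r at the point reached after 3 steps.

∇g = (10r + 2s, 2r + 2s)
(r₁, s₁) = (-1, 0.5) − 0.125·(-9, -1) = (0.125, 0.625)
(r₂, s₂) = (0.125, 0.625) − 0.125·(2.5, 1.5) = (-0.1875, 0.4375)
(r₃, s₃) = (-0.1875, 0.4375) − 0.125·(-1, 0.5) = (-0.0625, 0.375)
∂g/∂r at (-0.0625, 0.375) = 0.125

0.125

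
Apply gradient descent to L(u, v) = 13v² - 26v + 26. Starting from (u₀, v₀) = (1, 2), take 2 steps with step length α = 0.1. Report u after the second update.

∇L = (0, 26v - 26)
Step 1: at (1, 2), ∇L = (0, 26) → (1, 2) − 0.1·(0, 26) = (1, -0.6)
Step 2: at (1, -0.6), ∇L = (0, -41.6) → (1, -0.6) − 0.1·(0, -41.6) = (1, 3.56)
u = 1

1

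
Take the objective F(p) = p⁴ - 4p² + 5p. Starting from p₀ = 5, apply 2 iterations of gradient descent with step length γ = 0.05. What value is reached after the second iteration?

1189.878125

F′(p) = 4p³ - 8p + 5
Step 1: F′(5) = 465; p₁ = 5 − 0.05·465 = -18.25
Step 2: F′(-18.25) = -24162.5625; p₂ = -18.25 − 0.05·(-24162.5625) = 1189.878125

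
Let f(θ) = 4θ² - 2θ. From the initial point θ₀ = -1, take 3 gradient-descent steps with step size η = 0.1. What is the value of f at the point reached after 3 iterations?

f′(θ) = 8θ - 2
Step 1: f′(-1) = -10; θ₁ = -1 − 0.1·(-10) = 0
Step 2: f′(0) = -2; θ₂ = 0 − 0.1·(-2) = 0.2
Step 3: f′(0.2) = -0.4; θ₃ = 0.2 − 0.1·(-0.4) = 0.24
f(0.24) = -0.2496

-0.2496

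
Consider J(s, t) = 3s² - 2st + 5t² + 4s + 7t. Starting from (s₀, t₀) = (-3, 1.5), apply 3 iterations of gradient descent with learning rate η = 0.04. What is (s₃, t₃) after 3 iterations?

(-1.617536, -0.573984)

∇J = (6s - 2t + 4, -2s + 10t + 7)
Step 1: at (-3, 1.5), ∇J = (-17, 28) → (-3, 1.5) − 0.04·(-17, 28) = (-2.32, 0.38)
Step 2: at (-2.32, 0.38), ∇J = (-10.68, 15.44) → (-2.32, 0.38) − 0.04·(-10.68, 15.44) = (-1.8928, -0.2376)
Step 3: at (-1.8928, -0.2376), ∇J = (-6.8816, 8.4096) → (-1.8928, -0.2376) − 0.04·(-6.8816, 8.4096) = (-1.617536, -0.573984)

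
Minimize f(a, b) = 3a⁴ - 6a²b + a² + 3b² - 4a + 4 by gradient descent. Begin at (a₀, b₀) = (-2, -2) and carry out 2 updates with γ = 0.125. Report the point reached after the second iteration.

∇f = (12a³ - 12ab + 2a - 4, -6a² + 6b)
(a₁, b₁) = (-2, -2) − 0.125·(-152, -36) = (17, 2.5)
(a₂, b₂) = (17, 2.5) − 0.125·(58476, -1719) = (-7292.5, 217.375)

(-7292.5, 217.375)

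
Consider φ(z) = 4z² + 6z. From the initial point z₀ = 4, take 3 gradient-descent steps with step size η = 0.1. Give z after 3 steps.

φ′(z) = 8z + 6
z₁ = 4 − 0.1·38 = 0.2
z₂ = 0.2 − 0.1·7.6 = -0.56
z₃ = -0.56 − 0.1·1.52 = -0.712

-0.712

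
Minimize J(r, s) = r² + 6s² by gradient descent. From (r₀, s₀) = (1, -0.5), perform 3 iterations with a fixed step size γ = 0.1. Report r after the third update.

0.512

∇J = (2r, 12s)
(r₁, s₁) = (1, -0.5) − 0.1·(2, -6) = (0.8, 0.1)
(r₂, s₂) = (0.8, 0.1) − 0.1·(1.6, 1.2) = (0.64, -0.02)
(r₃, s₃) = (0.64, -0.02) − 0.1·(1.28, -0.24) = (0.512, 0.004)
r = 0.512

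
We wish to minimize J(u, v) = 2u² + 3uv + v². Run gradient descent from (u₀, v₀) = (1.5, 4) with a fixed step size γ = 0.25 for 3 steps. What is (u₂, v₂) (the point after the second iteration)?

(-0.65625, 2.6875)

∇J = (4u + 3v, 3u + 2v)
(u₁, v₁) = (1.5, 4) − 0.25·(18, 12.5) = (-3, 0.875)
(u₂, v₂) = (-3, 0.875) − 0.25·(-9.375, -7.25) = (-0.65625, 2.6875)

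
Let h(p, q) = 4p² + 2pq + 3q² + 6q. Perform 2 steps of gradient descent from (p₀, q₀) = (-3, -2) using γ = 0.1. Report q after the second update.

-0.88

∇h = (8p + 2q, 2p + 6q + 6)
Step 1: at (-3, -2), ∇h = (-28, -12) → (-3, -2) − 0.1·(-28, -12) = (-0.2, -0.8)
Step 2: at (-0.2, -0.8), ∇h = (-3.2, 0.8) → (-0.2, -0.8) − 0.1·(-3.2, 0.8) = (0.12, -0.88)
q = -0.88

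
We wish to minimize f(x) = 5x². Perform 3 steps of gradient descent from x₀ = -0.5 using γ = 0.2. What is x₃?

f′(x) = 10x
x₁ = -0.5 − 0.2·(-5) = 0.5
x₂ = 0.5 − 0.2·5 = -0.5
x₃ = -0.5 − 0.2·(-5) = 0.5

0.5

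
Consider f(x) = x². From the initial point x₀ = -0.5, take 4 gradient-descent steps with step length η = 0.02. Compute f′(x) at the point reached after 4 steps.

f′(x) = 2x
x₁ = -0.5 − 0.02·(-1) = -0.48
x₂ = -0.48 − 0.02·(-0.96) = -0.4608
x₃ = -0.4608 − 0.02·(-0.9216) = -0.442368
x₄ = -0.442368 − 0.02·(-0.884736) = -0.42467328
f′(x) at (-0.42467328) = -0.84934656

-0.84934656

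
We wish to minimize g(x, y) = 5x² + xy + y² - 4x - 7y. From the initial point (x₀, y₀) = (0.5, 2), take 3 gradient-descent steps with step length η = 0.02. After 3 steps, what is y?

∇g = (10x + y - 4, x + 2y - 7)
(x₁, y₁) = (0.5, 2) − 0.02·(3, -2.5) = (0.44, 2.05)
(x₂, y₂) = (0.44, 2.05) − 0.02·(2.45, -2.46) = (0.391, 2.0992)
(x₃, y₃) = (0.391, 2.0992) − 0.02·(2.0092, -2.4106) = (0.350816, 2.147412)
y = 2.147412

2.147412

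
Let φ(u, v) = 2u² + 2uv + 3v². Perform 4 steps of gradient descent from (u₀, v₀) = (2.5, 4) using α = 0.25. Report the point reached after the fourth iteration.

∇φ = (4u + 2v, 2u + 6v)
(u₁, v₁) = (2.5, 4) − 0.25·(18, 29) = (-2, -3.25)
(u₂, v₂) = (-2, -3.25) − 0.25·(-14.5, -23.5) = (1.625, 2.625)
(u₃, v₃) = (1.625, 2.625) − 0.25·(11.75, 19) = (-1.3125, -2.125)
(u₄, v₄) = (-1.3125, -2.125) − 0.25·(-9.5, -15.375) = (1.0625, 1.71875)

(1.0625, 1.71875)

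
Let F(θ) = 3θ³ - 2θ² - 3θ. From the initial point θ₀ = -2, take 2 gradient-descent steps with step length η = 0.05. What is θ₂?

-12.091125

F′(θ) = 9θ² - 4θ - 3
θ₁ = -2 − 0.05·41 = -4.05
θ₂ = -4.05 − 0.05·160.8225 = -12.091125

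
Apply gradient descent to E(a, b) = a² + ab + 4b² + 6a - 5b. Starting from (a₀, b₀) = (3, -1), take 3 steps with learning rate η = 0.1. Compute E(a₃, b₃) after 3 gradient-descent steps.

∇E = (2a + b + 6, a + 8b - 5)
(a₁, b₁) = (3, -1) − 0.1·(11, -10) = (1.9, 0)
(a₂, b₂) = (1.9, 0) − 0.1·(9.8, -3.1) = (0.92, 0.31)
(a₃, b₃) = (0.92, 0.31) − 0.1·(8.15, -1.6) = (0.105, 0.47)
E(0.105, 0.47) = -0.776025

-0.776025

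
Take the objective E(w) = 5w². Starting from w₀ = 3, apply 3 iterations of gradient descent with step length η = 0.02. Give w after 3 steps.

1.536

E′(w) = 10w
w₁ = 3 − 0.02·30 = 2.4
w₂ = 2.4 − 0.02·24 = 1.92
w₃ = 1.92 − 0.02·19.2 = 1.536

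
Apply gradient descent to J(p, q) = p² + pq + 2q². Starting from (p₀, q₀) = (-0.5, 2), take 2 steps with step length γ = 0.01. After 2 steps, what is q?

1.8531

∇J = (2p + q, p + 4q)
(p₁, q₁) = (-0.5, 2) − 0.01·(1, 7.5) = (-0.51, 1.925)
(p₂, q₂) = (-0.51, 1.925) − 0.01·(0.905, 7.19) = (-0.51905, 1.8531)
q = 1.8531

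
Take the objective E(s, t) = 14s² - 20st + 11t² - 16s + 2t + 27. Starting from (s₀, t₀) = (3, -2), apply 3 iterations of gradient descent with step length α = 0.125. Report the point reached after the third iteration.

(-249.09375, 216.859375)

∇E = (28s - 20t - 16, -20s + 22t + 2)
Step 1: at (3, -2), ∇E = (108, -102) → (3, -2) − 0.125·(108, -102) = (-10.5, 10.75)
Step 2: at (-10.5, 10.75), ∇E = (-525, 448.5) → (-10.5, 10.75) − 0.125·(-525, 448.5) = (55.125, -45.3125)
Step 3: at (55.125, -45.3125), ∇E = (2433.75, -2097.375) → (55.125, -45.3125) − 0.125·(2433.75, -2097.375) = (-249.09375, 216.859375)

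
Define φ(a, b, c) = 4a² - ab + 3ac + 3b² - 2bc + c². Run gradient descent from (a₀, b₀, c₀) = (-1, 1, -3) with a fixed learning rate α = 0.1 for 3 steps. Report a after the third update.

0.644

∇φ = (8a - b + 3c, -a + 6b - 2c, 3a - 2b + 2c)
Step 1: at (-1, 1, -3), ∇φ = (-18, 13, -11) → (-1, 1, -3) − 0.1·(-18, 13, -11) = (0.8, -0.3, -1.9)
Step 2: at (0.8, -0.3, -1.9), ∇φ = (1, 1.2, -0.8) → (0.8, -0.3, -1.9) − 0.1·(1, 1.2, -0.8) = (0.7, -0.42, -1.82)
Step 3: at (0.7, -0.42, -1.82), ∇φ = (0.56, 0.42, -0.7) → (0.7, -0.42, -1.82) − 0.1·(0.56, 0.42, -0.7) = (0.644, -0.462, -1.75)
a = 0.644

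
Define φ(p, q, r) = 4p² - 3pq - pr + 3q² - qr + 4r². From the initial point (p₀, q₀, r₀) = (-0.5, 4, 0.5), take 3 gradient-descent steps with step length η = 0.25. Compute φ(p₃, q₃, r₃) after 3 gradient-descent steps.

∇φ = (8p - 3q - r, -3p + 6q - r, -p - q + 8r)
Step 1: at (-0.5, 4, 0.5), ∇φ = (-16.5, 25, 0.5) → (-0.5, 4, 0.5) − 0.25·(-16.5, 25, 0.5) = (3.625, -2.25, 0.375)
Step 2: at (3.625, -2.25, 0.375), ∇φ = (35.375, -24.75, 1.625) → (3.625, -2.25, 0.375) − 0.25·(35.375, -24.75, 1.625) = (-5.21875, 3.9375, -0.03125)
Step 3: at (-5.21875, 3.9375, -0.03125), ∇φ = (-53.53125, 39.3125, 1.03125) → (-5.21875, 3.9375, -0.03125) − 0.25·(-53.53125, 39.3125, 1.03125) = (8.1640625, -5.890625, -0.2890625)
φ(8.1640625, -5.890625, -0.2890625) = 515.97174072265625

515.97174072265625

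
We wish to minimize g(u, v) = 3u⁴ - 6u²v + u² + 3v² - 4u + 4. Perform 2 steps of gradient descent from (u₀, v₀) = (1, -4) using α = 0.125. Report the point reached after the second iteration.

(364.3671875, 29.234375)

∇g = (12u³ - 12uv + 2u - 4, -6u² + 6v)
Step 1: at (1, -4), ∇g = (58, -30) → (1, -4) − 0.125·(58, -30) = (-6.25, -0.25)
Step 2: at (-6.25, -0.25), ∇g = (-2964.9375, -235.875) → (-6.25, -0.25) − 0.125·(-2964.9375, -235.875) = (364.3671875, 29.234375)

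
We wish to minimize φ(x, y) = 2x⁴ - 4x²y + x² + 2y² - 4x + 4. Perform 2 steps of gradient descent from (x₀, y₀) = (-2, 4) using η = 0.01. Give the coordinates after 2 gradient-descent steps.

(-1.88976896, 3.987456)

∇φ = (8x³ - 8xy + 2x - 4, -4x² + 4y)
(x₁, y₁) = (-2, 4) − 0.01·(-8, 0) = (-1.92, 4)
(x₂, y₂) = (-1.92, 4) − 0.01·(-3.023104, 1.2544) = (-1.88976896, 3.987456)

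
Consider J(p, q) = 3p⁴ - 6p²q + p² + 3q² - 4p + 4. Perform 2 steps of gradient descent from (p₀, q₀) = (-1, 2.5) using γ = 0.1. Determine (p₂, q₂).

∇J = (12p³ - 12pq + 2p - 4, -6p² + 6q)
(p₁, q₁) = (-1, 2.5) − 0.1·(12, 9) = (-2.2, 1.6)
(p₂, q₂) = (-2.2, 1.6) − 0.1·(-93.936, -19.44) = (7.1936, 3.544)

(7.1936, 3.544)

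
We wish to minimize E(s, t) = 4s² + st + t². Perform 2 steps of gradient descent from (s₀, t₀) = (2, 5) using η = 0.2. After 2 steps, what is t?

∇E = (8s + t, s + 2t)
Step 1: at (2, 5), ∇E = (21, 12) → (2, 5) − 0.2·(21, 12) = (-2.2, 2.6)
Step 2: at (-2.2, 2.6), ∇E = (-15, 3) → (-2.2, 2.6) − 0.2·(-15, 3) = (0.8, 2)
t = 2

2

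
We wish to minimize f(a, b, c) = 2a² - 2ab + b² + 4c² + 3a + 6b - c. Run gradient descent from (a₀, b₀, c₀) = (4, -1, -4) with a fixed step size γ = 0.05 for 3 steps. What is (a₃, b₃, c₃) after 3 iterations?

(1.4815, -0.7395, -0.766)

∇f = (4a - 2b + 3, -2a + 2b + 6, 8c - 1)
(a₁, b₁, c₁) = (4, -1, -4) − 0.05·(21, -4, -33) = (2.95, -0.8, -2.35)
(a₂, b₂, c₂) = (2.95, -0.8, -2.35) − 0.05·(16.4, -1.5, -19.8) = (2.13, -0.725, -1.36)
(a₃, b₃, c₃) = (2.13, -0.725, -1.36) − 0.05·(12.97, 0.29, -11.88) = (1.4815, -0.7395, -0.766)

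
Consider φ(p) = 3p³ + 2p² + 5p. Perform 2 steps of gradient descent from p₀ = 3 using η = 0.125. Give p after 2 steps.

φ′(p) = 9p² + 4p + 5
Step 1: φ′(3) = 98; p₁ = 3 − 0.125·98 = -9.25
Step 2: φ′(-9.25) = 738.0625; p₂ = -9.25 − 0.125·738.0625 = -101.5078125

-101.5078125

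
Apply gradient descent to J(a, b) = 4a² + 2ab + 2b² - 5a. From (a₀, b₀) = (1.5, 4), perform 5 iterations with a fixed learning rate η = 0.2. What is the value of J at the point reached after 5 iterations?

-0.0334930432

∇J = (8a + 2b - 5, 2a + 4b)
(a₁, b₁) = (1.5, 4) − 0.2·(15, 19) = (-1.5, 0.2)
(a₂, b₂) = (-1.5, 0.2) − 0.2·(-16.6, -2.2) = (1.82, 0.64)
(a₃, b₃) = (1.82, 0.64) − 0.2·(10.84, 6.2) = (-0.348, -0.6)
(a₄, b₄) = (-0.348, -0.6) − 0.2·(-8.984, -3.096) = (1.4488, 0.0192)
(a₅, b₅) = (1.4488, 0.0192) − 0.2·(6.6288, 2.9744) = (0.12304, -0.57568)
J(0.12304, -0.57568) = -0.0334930432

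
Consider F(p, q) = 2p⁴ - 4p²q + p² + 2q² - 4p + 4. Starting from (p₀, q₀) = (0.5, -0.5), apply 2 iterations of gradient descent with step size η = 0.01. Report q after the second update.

-0.4412

∇F = (8p³ - 8pq + 2p - 4, -4p² + 4q)
(p₁, q₁) = (0.5, -0.5) − 0.01·(0, -3) = (0.5, -0.47)
(p₂, q₂) = (0.5, -0.47) − 0.01·(-0.12, -2.88) = (0.5012, -0.4412)
q = -0.4412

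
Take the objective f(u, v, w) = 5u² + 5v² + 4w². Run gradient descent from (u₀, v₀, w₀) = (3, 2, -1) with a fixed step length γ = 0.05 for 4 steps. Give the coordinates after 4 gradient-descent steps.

∇f = (10u, 10v, 8w)
Step 1: at (3, 2, -1), ∇f = (30, 20, -8) → (3, 2, -1) − 0.05·(30, 20, -8) = (1.5, 1, -0.6)
Step 2: at (1.5, 1, -0.6), ∇f = (15, 10, -4.8) → (1.5, 1, -0.6) − 0.05·(15, 10, -4.8) = (0.75, 0.5, -0.36)
Step 3: at (0.75, 0.5, -0.36), ∇f = (7.5, 5, -2.88) → (0.75, 0.5, -0.36) − 0.05·(7.5, 5, -2.88) = (0.375, 0.25, -0.216)
Step 4: at (0.375, 0.25, -0.216), ∇f = (3.75, 2.5, -1.728) → (0.375, 0.25, -0.216) − 0.05·(3.75, 2.5, -1.728) = (0.1875, 0.125, -0.1296)

(0.1875, 0.125, -0.1296)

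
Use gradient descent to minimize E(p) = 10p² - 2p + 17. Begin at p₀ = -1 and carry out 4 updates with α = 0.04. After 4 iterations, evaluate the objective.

E′(p) = 20p - 2
p₁ = -1 − 0.04·(-22) = -0.12
p₂ = -0.12 − 0.04·(-4.4) = 0.056
p₃ = 0.056 − 0.04·(-0.88) = 0.0912
p₄ = 0.0912 − 0.04·(-0.176) = 0.09824
E(0.09824) = 16.900030976

16.900030976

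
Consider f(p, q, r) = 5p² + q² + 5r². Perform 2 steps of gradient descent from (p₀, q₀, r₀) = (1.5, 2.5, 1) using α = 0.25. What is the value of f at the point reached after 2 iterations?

82.65625

∇f = (10p, 2q, 10r)
(p₁, q₁, r₁) = (1.5, 2.5, 1) − 0.25·(15, 5, 10) = (-2.25, 1.25, -1.5)
(p₂, q₂, r₂) = (-2.25, 1.25, -1.5) − 0.25·(-22.5, 2.5, -15) = (3.375, 0.625, 2.25)
f(3.375, 0.625, 2.25) = 82.65625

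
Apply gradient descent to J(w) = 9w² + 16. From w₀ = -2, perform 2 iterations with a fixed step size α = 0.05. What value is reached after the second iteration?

-0.02

J′(w) = 18w
w₁ = -2 − 0.05·(-36) = -0.2
w₂ = -0.2 − 0.05·(-3.6) = -0.02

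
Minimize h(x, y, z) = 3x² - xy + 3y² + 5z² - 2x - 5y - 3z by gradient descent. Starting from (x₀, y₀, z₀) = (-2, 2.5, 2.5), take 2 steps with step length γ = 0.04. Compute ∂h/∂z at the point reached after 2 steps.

∇h = (6x - y - 2, -x + 6y - 5, 10z - 3)
Step 1: at (-2, 2.5, 2.5), ∇h = (-16.5, 12, 22) → (-2, 2.5, 2.5) − 0.04·(-16.5, 12, 22) = (-1.34, 2.02, 1.62)
Step 2: at (-1.34, 2.02, 1.62), ∇h = (-12.06, 8.46, 13.2) → (-1.34, 2.02, 1.62) − 0.04·(-12.06, 8.46, 13.2) = (-0.8576, 1.6816, 1.092)
∂h/∂z at (-0.8576, 1.6816, 1.092) = 7.92

7.92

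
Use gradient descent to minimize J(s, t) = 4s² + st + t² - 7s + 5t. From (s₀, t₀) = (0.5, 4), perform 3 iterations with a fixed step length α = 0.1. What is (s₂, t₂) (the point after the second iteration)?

∇J = (8s + t - 7, s + 2t + 5)
(s₁, t₁) = (0.5, 4) − 0.1·(1, 13.5) = (0.4, 2.65)
(s₂, t₂) = (0.4, 2.65) − 0.1·(-1.15, 10.7) = (0.515, 1.58)

(0.515, 1.58)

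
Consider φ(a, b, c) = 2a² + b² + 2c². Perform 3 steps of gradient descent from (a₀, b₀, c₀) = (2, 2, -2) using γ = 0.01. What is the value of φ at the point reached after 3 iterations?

16.067494158592

∇φ = (4a, 2b, 4c)
Step 1: at (2, 2, -2), ∇φ = (8, 4, -8) → (2, 2, -2) − 0.01·(8, 4, -8) = (1.92, 1.96, -1.92)
Step 2: at (1.92, 1.96, -1.92), ∇φ = (7.68, 3.92, -7.68) → (1.92, 1.96, -1.92) − 0.01·(7.68, 3.92, -7.68) = (1.8432, 1.9208, -1.8432)
Step 3: at (1.8432, 1.9208, -1.8432), ∇φ = (7.3728, 3.8416, -7.3728) → (1.8432, 1.9208, -1.8432) − 0.01·(7.3728, 3.8416, -7.3728) = (1.769472, 1.882384, -1.769472)
φ(1.769472, 1.882384, -1.769472) = 16.067494158592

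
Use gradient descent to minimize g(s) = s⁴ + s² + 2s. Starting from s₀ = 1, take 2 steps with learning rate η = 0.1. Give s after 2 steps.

-0.0432

g′(s) = 4s³ + 2s + 2
s₁ = 1 − 0.1·8 = 0.2
s₂ = 0.2 − 0.1·2.432 = -0.0432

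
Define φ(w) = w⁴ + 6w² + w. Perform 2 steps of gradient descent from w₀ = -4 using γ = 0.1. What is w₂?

-7281.9388

φ′(w) = 4w³ + 12w + 1
Step 1: φ′(-4) = -303; w₁ = -4 − 0.1·(-303) = 26.3
Step 2: φ′(26.3) = 73082.388; w₂ = 26.3 − 0.1·73082.388 = -7281.9388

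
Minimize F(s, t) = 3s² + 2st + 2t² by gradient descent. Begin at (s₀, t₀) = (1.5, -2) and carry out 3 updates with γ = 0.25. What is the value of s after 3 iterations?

∇F = (6s + 2t, 2s + 4t)
Step 1: at (1.5, -2), ∇F = (5, -5) → (1.5, -2) − 0.25·(5, -5) = (0.25, -0.75)
Step 2: at (0.25, -0.75), ∇F = (0, -2.5) → (0.25, -0.75) − 0.25·(0, -2.5) = (0.25, -0.125)
Step 3: at (0.25, -0.125), ∇F = (1.25, 0) → (0.25, -0.125) − 0.25·(1.25, 0) = (-0.0625, -0.125)
s = -0.0625

-0.0625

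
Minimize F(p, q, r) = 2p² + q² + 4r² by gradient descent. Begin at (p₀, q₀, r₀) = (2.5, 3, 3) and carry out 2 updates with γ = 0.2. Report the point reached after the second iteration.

∇F = (4p, 2q, 8r)
Step 1: at (2.5, 3, 3), ∇F = (10, 6, 24) → (2.5, 3, 3) − 0.2·(10, 6, 24) = (0.5, 1.8, -1.8)
Step 2: at (0.5, 1.8, -1.8), ∇F = (2, 3.6, -14.4) → (0.5, 1.8, -1.8) − 0.2·(2, 3.6, -14.4) = (0.1, 1.08, 1.08)

(0.1, 1.08, 1.08)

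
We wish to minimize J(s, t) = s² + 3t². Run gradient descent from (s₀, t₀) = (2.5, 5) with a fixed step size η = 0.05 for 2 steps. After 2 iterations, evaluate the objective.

∇J = (2s, 6t)
Step 1: at (2.5, 5), ∇J = (5, 30) → (2.5, 5) − 0.05·(5, 30) = (2.25, 3.5)
Step 2: at (2.25, 3.5), ∇J = (4.5, 21) → (2.25, 3.5) − 0.05·(4.5, 21) = (2.025, 2.45)
J(2.025, 2.45) = 22.108125

22.108125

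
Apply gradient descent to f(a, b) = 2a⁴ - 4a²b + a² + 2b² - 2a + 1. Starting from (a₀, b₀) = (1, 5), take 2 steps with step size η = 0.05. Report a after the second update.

∇f = (8a³ - 8ab + 2a - 2, -4a² + 4b)
Step 1: at (1, 5), ∇f = (-32, 16) → (1, 5) − 0.05·(-32, 16) = (2.6, 4.2)
Step 2: at (2.6, 4.2), ∇f = (56.448, -10.24) → (2.6, 4.2) − 0.05·(56.448, -10.24) = (-0.2224, 4.712)
a = -0.2224

-0.2224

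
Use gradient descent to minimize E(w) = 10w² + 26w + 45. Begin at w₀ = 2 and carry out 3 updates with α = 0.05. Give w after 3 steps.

E′(w) = 20w + 26
w₁ = 2 − 0.05·66 = -1.3
w₂ = -1.3 − 0.05·0 = -1.3
w₃ = -1.3 − 0.05·0 = -1.3

-1.3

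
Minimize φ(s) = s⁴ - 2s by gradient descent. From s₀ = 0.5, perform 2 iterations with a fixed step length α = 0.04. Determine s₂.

0.61190144

φ′(s) = 4s³ - 2
s₁ = 0.5 − 0.04·(-1.5) = 0.56
s₂ = 0.56 − 0.04·(-1.297536) = 0.61190144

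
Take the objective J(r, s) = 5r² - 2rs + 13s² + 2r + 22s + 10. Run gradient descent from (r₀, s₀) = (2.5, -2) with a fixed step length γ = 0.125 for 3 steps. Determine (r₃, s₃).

(-2.53125, 16.40625)

∇J = (10r - 2s + 2, -2r + 26s + 22)
(r₁, s₁) = (2.5, -2) − 0.125·(31, -35) = (-1.375, 2.375)
(r₂, s₂) = (-1.375, 2.375) − 0.125·(-16.5, 86.5) = (0.6875, -8.4375)
(r₃, s₃) = (0.6875, -8.4375) − 0.125·(25.75, -198.75) = (-2.53125, 16.40625)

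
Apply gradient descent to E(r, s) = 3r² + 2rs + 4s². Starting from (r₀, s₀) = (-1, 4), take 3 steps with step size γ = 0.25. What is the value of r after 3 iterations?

-3.375

∇E = (6r + 2s, 2r + 8s)
Step 1: at (-1, 4), ∇E = (2, 30) → (-1, 4) − 0.25·(2, 30) = (-1.5, -3.5)
Step 2: at (-1.5, -3.5), ∇E = (-16, -31) → (-1.5, -3.5) − 0.25·(-16, -31) = (2.5, 4.25)
Step 3: at (2.5, 4.25), ∇E = (23.5, 39) → (2.5, 4.25) − 0.25·(23.5, 39) = (-3.375, -5.5)
r = -3.375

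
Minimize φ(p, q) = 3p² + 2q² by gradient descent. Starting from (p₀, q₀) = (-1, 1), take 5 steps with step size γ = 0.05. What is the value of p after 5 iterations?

∇φ = (6p, 4q)
(p₁, q₁) = (-1, 1) − 0.05·(-6, 4) = (-0.7, 0.8)
(p₂, q₂) = (-0.7, 0.8) − 0.05·(-4.2, 3.2) = (-0.49, 0.64)
(p₃, q₃) = (-0.49, 0.64) − 0.05·(-2.94, 2.56) = (-0.343, 0.512)
(p₄, q₄) = (-0.343, 0.512) − 0.05·(-2.058, 2.048) = (-0.2401, 0.4096)
(p₅, q₅) = (-0.2401, 0.4096) − 0.05·(-1.4406, 1.6384) = (-0.16807, 0.32768)
p = -0.16807

-0.16807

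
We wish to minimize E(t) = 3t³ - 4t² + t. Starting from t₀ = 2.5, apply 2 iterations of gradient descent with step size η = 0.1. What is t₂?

E′(t) = 9t² - 8t + 1
t₁ = 2.5 − 0.1·37.25 = -1.225
t₂ = -1.225 − 0.1·24.305625 = -3.6555625

-3.6555625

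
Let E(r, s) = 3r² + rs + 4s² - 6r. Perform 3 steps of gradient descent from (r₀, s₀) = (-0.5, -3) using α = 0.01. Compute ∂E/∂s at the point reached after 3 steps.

∇E = (6r + s - 6, r + 8s)
(r₁, s₁) = (-0.5, -3) − 0.01·(-12, -24.5) = (-0.38, -2.755)
(r₂, s₂) = (-0.38, -2.755) − 0.01·(-11.035, -22.42) = (-0.26965, -2.5308)
(r₃, s₃) = (-0.26965, -2.5308) − 0.01·(-10.1487, -20.51605) = (-0.168163, -2.3256395)
∂E/∂s at (-0.168163, -2.3256395) = -18.773279

-18.773279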